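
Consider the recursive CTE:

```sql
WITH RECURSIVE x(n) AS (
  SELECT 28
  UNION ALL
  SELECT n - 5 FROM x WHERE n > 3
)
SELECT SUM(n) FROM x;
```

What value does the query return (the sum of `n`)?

Base: n=28.
Iteration 1: 28 > 3 holds -> n = 28 - 5 = 23.
Iteration 2: 23 > 3 holds -> n = 23 - 5 = 18.
Iteration 3: 18 > 3 holds -> n = 18 - 5 = 13.
Iteration 4: 13 > 3 holds -> n = 13 - 5 = 8.
Iteration 5: 8 > 3 holds -> n = 8 - 5 = 3.
Iteration 6: 3 > 3 fails; recursion stops.
SUM(n) = 28 + 23 + 18 + 13 + 8 + 3 = 93.

93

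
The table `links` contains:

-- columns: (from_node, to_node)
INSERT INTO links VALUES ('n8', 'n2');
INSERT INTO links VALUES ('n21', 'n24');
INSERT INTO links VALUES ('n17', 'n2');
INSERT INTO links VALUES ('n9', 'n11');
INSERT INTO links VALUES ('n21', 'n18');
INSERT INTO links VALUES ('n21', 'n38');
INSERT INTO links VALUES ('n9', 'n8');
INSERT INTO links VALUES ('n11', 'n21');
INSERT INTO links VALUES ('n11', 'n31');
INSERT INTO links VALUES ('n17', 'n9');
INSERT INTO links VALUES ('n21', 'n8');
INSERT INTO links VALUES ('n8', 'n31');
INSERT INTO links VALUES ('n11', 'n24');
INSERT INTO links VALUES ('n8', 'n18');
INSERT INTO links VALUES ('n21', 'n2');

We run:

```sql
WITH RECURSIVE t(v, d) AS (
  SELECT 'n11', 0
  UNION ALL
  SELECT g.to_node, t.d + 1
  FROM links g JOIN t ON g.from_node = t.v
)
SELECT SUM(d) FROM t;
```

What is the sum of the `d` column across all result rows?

22

Base: (n11, d=0).
Iteration 1: edges from {n11} -> (n21, d=1), (n24, d=1), (n31, d=1).
Iteration 2: edges from {n21,n24,n31} -> (n18, d=2), (n2, d=2), (n24, d=2), (n38, d=2), (n8, d=2).
Iteration 3: edges from {n18,n2,n24,n38,n8} -> (n18, d=3), (n2, d=3), (n31, d=3).
Iteration 4: no outgoing edges from {n18,n2,n31}; recursion stops.
SUM(d) = 0 + 1 + 1 + 1 + 2 + 2 + 2 + 2 + 2 + 3 + 3 + 3 = 22.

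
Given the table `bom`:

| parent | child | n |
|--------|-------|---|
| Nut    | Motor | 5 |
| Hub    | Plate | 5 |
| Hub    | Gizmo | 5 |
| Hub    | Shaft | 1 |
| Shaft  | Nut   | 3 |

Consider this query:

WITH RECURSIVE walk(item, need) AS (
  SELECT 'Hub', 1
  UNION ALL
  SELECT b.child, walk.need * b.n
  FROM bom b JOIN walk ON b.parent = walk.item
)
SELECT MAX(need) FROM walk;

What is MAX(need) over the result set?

15

Base: (Hub, need=1).
Iteration 1: components of {Hub} -> Gizmo = 1*5 = 5, Plate = 1*5 = 5, Shaft = 1*1 = 1.
Iteration 2: components of {Gizmo,Plate,Shaft} -> Nut = 1*3 = 3.
Iteration 3: components of {Nut} -> Motor = 3*5 = 15.
Iteration 4: no further components; recursion stops.
need values: 1, 1, 5, 5, 3, 15; the maximum is 15.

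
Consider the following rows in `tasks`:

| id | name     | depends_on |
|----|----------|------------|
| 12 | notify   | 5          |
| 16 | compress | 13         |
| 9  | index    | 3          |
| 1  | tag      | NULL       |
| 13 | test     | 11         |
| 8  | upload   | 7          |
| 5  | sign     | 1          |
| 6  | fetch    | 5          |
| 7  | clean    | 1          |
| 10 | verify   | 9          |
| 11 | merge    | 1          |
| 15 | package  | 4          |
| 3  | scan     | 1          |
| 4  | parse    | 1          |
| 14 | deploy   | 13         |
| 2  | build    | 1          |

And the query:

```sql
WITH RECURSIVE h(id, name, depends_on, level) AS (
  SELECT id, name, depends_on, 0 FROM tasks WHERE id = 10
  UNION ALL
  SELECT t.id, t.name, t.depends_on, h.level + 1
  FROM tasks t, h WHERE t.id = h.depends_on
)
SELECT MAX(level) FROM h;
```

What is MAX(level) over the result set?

3

Base: id=10 (verify), depends_on=9, level 0.
Iteration 1: join on id=9 -> index (id 9, depends_on=3, level 1).
Iteration 2: join on id=3 -> scan (id 3, depends_on=1, level 2).
Iteration 3: join on id=1 -> tag (id 1, depends_on=NULL, level 3).
Iteration 4: depends_on is NULL; no match; recursion stops.
level values: 0, 1, 2, 3; the maximum is 3.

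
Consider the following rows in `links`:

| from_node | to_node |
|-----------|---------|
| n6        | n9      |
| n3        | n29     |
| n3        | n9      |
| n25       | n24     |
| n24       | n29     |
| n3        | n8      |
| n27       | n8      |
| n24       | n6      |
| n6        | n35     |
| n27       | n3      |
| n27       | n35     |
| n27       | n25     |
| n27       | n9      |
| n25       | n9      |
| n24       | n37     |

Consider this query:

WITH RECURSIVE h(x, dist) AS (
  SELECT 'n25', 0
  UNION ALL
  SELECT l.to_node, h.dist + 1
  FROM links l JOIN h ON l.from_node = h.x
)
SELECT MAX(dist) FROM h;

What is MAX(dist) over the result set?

Base: (n25, dist=0).
Iteration 1: edges from {n25} -> (n24, dist=1), (n9, dist=1).
Iteration 2: edges from {n24,n9} -> (n29, dist=2), (n37, dist=2), (n6, dist=2).
Iteration 3: edges from {n29,n37,n6} -> (n35, dist=3), (n9, dist=3).
Iteration 4: no outgoing edges from {n35,n9}; recursion stops.
dist values: 0, 1, 1, 2, 2, 2, 3, 3; the maximum is 3.

3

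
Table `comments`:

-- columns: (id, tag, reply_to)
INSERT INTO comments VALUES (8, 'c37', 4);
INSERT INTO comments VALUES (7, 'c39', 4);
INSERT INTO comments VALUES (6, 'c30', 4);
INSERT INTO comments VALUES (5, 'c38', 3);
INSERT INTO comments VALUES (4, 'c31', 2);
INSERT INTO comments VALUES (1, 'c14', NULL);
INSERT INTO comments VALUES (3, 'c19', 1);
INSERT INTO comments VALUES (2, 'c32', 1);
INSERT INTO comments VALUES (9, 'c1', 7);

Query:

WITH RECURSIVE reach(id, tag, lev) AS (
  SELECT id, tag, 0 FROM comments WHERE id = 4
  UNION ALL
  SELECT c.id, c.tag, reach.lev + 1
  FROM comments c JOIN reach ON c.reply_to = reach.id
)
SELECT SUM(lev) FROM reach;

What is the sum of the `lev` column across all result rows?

5

Base: id=4 (c31) at lev 0.
Iteration 1: rows with reply_to in {4} -> c30 (id 6, lev 1), c39 (id 7, lev 1), c37 (id 8, lev 1).
Iteration 2: rows with reply_to in {6,7,8} -> c1 (id 9, lev 2).
Iteration 3: no rows with reply_to in {9}; recursion stops.
SUM(lev) = 0 + 1 + 1 + 1 + 2 = 5.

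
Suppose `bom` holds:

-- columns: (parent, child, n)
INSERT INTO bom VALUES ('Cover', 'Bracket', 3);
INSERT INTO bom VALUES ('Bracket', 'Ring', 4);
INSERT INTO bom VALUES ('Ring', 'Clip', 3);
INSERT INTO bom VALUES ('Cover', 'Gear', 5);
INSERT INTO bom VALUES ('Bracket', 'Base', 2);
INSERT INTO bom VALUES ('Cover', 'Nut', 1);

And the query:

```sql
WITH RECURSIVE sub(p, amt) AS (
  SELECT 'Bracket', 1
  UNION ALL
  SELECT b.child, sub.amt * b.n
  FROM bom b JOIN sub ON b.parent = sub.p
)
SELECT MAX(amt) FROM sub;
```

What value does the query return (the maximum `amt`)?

12

Base: (Bracket, amt=1).
Iteration 1: components of {Bracket} -> Base = 1*2 = 2, Ring = 1*4 = 4.
Iteration 2: components of {Base,Ring} -> Clip = 4*3 = 12.
Iteration 3: no further components; recursion stops.
amt values: 1, 4, 2, 12; the maximum is 12.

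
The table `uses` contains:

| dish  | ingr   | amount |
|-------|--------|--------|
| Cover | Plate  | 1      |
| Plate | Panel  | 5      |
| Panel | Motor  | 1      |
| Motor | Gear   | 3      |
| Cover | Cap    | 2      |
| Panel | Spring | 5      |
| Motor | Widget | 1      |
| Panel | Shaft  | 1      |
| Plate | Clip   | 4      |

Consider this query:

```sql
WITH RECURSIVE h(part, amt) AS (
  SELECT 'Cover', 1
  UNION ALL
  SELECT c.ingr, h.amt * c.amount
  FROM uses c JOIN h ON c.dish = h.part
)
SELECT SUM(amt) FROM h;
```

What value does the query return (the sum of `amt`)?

Base: (Cover, amt=1).
Iteration 1: components of {Cover} -> Cap = 1*2 = 2, Plate = 1*1 = 1.
Iteration 2: components of {Cap,Plate} -> Clip = 1*4 = 4, Panel = 1*5 = 5.
Iteration 3: components of {Clip,Panel} -> Motor = 5*1 = 5, Shaft = 5*1 = 5, Spring = 5*5 = 25.
Iteration 4: components of {Motor,Shaft,Spring} -> Gear = 5*3 = 15, Widget = 5*1 = 5.
Iteration 5: no further components; recursion stops.
SUM(amt) = 1 + 1 + 2 + 5 + 4 + 5 + 25 + 5 + 15 + 5 = 68.

68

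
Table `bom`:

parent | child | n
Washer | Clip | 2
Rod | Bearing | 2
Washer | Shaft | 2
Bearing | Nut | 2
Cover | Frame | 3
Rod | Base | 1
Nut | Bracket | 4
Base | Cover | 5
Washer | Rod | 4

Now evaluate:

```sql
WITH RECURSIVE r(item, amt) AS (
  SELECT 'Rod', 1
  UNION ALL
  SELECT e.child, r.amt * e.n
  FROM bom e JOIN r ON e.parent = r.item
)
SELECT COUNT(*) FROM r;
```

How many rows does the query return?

Base: (Rod, amt=1).
Iteration 1: components of {Rod} -> Base = 1*1 = 1, Bearing = 1*2 = 2.
Iteration 2: components of {Base,Bearing} -> Cover = 1*5 = 5, Nut = 2*2 = 4.
Iteration 3: components of {Cover,Nut} -> Bracket = 4*4 = 16, Frame = 5*3 = 15.
Iteration 4: no further components; recursion stops.
Total rows emitted: 7.

7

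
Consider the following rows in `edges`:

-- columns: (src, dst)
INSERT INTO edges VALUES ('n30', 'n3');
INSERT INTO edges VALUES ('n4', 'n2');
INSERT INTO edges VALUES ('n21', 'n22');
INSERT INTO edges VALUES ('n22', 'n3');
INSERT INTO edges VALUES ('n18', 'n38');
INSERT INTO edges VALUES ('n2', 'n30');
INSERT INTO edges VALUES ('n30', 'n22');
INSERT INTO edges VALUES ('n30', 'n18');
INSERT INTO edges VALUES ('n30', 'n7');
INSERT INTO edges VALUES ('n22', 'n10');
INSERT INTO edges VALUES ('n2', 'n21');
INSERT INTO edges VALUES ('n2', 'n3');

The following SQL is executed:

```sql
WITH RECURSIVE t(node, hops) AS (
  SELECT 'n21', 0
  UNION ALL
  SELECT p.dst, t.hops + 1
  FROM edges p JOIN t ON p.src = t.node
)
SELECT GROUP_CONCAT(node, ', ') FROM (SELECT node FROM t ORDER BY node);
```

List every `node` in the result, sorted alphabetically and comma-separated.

n10, n21, n22, n3

Base: (n21, hops=0).
Iteration 1: edges from {n21} -> (n22, hops=1).
Iteration 2: edges from {n22} -> (n10, hops=2), (n3, hops=2).
Iteration 3: no outgoing edges from {n10,n3}; recursion stops.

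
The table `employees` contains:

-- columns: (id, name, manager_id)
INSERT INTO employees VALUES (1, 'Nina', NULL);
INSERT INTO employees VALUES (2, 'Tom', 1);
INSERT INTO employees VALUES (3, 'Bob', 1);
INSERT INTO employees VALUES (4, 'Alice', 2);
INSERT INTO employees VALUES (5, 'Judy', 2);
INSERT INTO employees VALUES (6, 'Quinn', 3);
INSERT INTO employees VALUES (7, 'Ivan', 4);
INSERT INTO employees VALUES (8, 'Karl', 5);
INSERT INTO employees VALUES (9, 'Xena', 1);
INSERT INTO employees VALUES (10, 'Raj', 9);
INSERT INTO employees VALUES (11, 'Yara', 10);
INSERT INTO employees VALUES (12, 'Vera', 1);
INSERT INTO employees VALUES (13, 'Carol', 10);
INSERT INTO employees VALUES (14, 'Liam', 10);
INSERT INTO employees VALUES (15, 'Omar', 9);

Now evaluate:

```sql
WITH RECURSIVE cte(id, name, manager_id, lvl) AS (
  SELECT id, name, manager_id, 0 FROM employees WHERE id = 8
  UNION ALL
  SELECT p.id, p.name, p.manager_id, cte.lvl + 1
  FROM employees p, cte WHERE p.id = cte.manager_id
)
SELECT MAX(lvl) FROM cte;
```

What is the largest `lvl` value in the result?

Base: id=8 (Karl), manager_id=5, lvl 0.
Iteration 1: join on id=5 -> Judy (id 5, manager_id=2, lvl 1).
Iteration 2: join on id=2 -> Tom (id 2, manager_id=1, lvl 2).
Iteration 3: join on id=1 -> Nina (id 1, manager_id=NULL, lvl 3).
Iteration 4: manager_id is NULL; no match; recursion stops.
lvl values: 0, 1, 2, 3; the maximum is 3.

3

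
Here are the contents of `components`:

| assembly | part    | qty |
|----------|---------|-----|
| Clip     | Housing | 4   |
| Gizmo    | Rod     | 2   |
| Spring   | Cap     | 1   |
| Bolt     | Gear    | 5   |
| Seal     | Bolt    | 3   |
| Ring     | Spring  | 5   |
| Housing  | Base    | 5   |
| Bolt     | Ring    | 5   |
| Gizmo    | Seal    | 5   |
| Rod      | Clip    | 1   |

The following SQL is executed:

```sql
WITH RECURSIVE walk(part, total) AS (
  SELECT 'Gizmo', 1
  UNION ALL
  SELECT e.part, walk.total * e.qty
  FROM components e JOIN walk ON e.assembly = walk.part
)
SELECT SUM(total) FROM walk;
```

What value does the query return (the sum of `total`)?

Base: (Gizmo, total=1).
Iteration 1: components of {Gizmo} -> Rod = 1*2 = 2, Seal = 1*5 = 5.
Iteration 2: components of {Rod,Seal} -> Bolt = 5*3 = 15, Clip = 2*1 = 2.
Iteration 3: components of {Bolt,Clip} -> Gear = 15*5 = 75, Housing = 2*4 = 8, Ring = 15*5 = 75.
Iteration 4: components of {Gear,Housing,Ring} -> Base = 8*5 = 40, Spring = 75*5 = 375.
Iteration 5: components of {Base,Spring} -> Cap = 375*1 = 375.
Iteration 6: no further components; recursion stops.
SUM(total) = 1 + 5 + 2 + 15 + 2 + 75 + 75 + 8 + 375 + 40 + 375 = 973.

973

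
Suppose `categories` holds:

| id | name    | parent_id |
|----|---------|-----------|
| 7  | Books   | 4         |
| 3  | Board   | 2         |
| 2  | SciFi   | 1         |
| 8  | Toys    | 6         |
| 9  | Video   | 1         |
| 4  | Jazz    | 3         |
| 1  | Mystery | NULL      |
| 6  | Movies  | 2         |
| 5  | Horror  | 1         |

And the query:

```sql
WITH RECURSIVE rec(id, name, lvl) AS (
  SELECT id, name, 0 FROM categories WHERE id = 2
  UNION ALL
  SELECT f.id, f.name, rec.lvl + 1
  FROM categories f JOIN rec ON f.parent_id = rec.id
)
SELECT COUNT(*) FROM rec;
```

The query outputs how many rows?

Base: id=2 (SciFi) at lvl 0.
Iteration 1: rows with parent_id in {2} -> Board (id 3, lvl 1), Movies (id 6, lvl 1).
Iteration 2: rows with parent_id in {3,6} -> Jazz (id 4, lvl 2), Toys (id 8, lvl 2).
Iteration 3: rows with parent_id in {4,8} -> Books (id 7, lvl 3).
Iteration 4: no rows with parent_id in {7}; recursion stops.
Total rows emitted: 6.

6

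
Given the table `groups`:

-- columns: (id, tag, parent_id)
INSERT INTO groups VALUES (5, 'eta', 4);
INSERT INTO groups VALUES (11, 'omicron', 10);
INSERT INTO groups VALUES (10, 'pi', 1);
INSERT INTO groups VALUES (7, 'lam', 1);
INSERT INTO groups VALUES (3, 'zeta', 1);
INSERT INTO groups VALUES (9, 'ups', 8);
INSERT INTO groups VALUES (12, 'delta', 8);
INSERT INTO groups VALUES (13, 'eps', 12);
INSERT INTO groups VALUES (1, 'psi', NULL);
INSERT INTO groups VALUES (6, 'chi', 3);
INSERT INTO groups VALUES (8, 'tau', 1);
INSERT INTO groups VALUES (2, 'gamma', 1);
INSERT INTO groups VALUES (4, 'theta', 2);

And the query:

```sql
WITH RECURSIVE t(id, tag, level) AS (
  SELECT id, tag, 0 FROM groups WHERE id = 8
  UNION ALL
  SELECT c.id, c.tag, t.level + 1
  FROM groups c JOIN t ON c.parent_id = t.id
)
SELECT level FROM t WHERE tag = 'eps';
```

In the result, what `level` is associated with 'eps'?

Base: id=8 (tau) at level 0.
Iteration 1: rows with parent_id in {8} -> ups (id 9, level 1), delta (id 12, level 1).
Iteration 2: rows with parent_id in {9,12} -> eps (id 13, level 2).
Iteration 3: no rows with parent_id in {13}; recursion stops.

2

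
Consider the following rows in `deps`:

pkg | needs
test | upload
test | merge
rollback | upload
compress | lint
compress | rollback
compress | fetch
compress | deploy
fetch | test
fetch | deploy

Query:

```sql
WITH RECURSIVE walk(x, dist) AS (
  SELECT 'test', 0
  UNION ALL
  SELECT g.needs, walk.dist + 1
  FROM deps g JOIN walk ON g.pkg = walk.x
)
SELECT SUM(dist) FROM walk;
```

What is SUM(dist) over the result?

2

Base: (test, dist=0).
Iteration 1: edges from {test} -> (merge, dist=1), (upload, dist=1).
Iteration 2: no outgoing edges from {merge,upload}; recursion stops.
SUM(dist) = 0 + 1 + 1 = 2.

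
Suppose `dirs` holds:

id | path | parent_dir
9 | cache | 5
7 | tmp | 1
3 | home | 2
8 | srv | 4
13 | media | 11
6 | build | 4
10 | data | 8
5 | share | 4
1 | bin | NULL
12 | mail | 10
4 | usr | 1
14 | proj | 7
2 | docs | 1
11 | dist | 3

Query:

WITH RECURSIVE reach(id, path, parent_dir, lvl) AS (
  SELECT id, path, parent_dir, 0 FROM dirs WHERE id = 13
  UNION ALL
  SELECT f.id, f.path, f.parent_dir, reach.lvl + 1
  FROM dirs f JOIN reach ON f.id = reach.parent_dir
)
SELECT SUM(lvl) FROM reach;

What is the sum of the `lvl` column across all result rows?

Base: id=13 (media), parent_dir=11, lvl 0.
Iteration 1: join on id=11 -> dist (id 11, parent_dir=3, lvl 1).
Iteration 2: join on id=3 -> home (id 3, parent_dir=2, lvl 2).
Iteration 3: join on id=2 -> docs (id 2, parent_dir=1, lvl 3).
Iteration 4: join on id=1 -> bin (id 1, parent_dir=NULL, lvl 4).
Iteration 5: parent_dir is NULL; no match; recursion stops.
SUM(lvl) = 0 + 1 + 2 + 3 + 4 = 10.

10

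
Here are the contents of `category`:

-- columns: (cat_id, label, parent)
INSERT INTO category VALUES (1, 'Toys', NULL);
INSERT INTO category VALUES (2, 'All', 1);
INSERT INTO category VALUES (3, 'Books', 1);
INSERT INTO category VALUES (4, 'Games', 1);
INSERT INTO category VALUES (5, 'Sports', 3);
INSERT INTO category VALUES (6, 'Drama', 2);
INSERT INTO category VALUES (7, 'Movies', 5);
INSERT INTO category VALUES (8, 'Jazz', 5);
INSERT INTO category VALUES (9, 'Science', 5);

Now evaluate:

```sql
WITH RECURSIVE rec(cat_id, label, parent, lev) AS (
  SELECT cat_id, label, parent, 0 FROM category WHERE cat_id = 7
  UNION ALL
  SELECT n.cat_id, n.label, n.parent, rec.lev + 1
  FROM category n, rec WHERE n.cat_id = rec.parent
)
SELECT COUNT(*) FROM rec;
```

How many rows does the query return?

4

Base: cat_id=7 (Movies), parent=5, lev 0.
Iteration 1: join on cat_id=5 -> Sports (id 5, parent=3, lev 1).
Iteration 2: join on cat_id=3 -> Books (id 3, parent=1, lev 2).
Iteration 3: join on cat_id=1 -> Toys (id 1, parent=NULL, lev 3).
Iteration 4: parent is NULL; no match; recursion stops.
Total rows emitted: 4.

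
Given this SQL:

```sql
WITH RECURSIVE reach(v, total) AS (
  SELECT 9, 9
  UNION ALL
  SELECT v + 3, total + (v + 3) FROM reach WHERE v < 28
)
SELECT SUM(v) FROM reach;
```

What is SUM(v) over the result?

Base: v=9, total=9.
Iteration 1: 9 < 28 holds -> v = 9 + 3 = 12, total = 9 + 12 = 21.
Iteration 2: 12 < 28 holds -> v = 12 + 3 = 15, total = 21 + 15 = 36.
Iteration 3: 15 < 28 holds -> v = 15 + 3 = 18, total = 36 + 18 = 54.
Iteration 4: 18 < 28 holds -> v = 18 + 3 = 21, total = 54 + 21 = 75.
Iteration 5: 21 < 28 holds -> v = 21 + 3 = 24, total = 75 + 24 = 99.
Iteration 6: 24 < 28 holds -> v = 24 + 3 = 27, total = 99 + 27 = 126.
Iteration 7: 27 < 28 holds -> v = 27 + 3 = 30, total = 126 + 30 = 156.
Iteration 8: 30 < 28 fails; recursion stops.
SUM(v) = 9 + 12 + 15 + 18 + 21 + 24 + 27 + 30 = 156.

156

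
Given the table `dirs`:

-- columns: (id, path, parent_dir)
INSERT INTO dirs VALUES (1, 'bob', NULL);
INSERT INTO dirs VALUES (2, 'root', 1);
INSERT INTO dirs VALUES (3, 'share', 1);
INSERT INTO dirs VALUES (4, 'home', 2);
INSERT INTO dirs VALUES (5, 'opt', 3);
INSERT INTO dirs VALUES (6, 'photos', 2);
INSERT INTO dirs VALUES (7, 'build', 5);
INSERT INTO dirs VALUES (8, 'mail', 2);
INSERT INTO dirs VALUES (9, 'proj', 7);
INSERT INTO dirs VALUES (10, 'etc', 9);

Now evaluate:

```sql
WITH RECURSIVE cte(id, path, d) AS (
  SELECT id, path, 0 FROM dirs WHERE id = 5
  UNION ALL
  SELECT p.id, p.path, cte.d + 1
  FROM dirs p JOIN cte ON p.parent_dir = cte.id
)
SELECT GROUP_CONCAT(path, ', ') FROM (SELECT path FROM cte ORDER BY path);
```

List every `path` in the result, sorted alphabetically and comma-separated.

build, etc, opt, proj

Base: id=5 (opt) at d 0.
Iteration 1: rows with parent_dir in {5} -> build (id 7, d 1).
Iteration 2: rows with parent_dir in {7} -> proj (id 9, d 2).
Iteration 3: rows with parent_dir in {9} -> etc (id 10, d 3).
Iteration 4: no rows with parent_dir in {10}; recursion stops.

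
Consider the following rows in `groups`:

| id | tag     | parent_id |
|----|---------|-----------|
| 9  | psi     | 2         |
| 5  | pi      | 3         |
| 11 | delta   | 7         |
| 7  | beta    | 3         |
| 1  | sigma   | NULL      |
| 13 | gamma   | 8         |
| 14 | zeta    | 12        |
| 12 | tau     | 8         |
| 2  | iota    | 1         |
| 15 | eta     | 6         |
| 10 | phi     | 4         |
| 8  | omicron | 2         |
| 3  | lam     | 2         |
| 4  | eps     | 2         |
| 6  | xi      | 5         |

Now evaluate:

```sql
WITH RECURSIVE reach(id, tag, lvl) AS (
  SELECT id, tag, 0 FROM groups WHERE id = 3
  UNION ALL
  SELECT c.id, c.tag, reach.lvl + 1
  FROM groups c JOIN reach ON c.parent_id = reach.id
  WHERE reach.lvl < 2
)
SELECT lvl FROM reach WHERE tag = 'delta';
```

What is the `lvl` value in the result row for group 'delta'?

2

Base: id=3 (lam) at lvl 0.
Iteration 1: rows with parent_id in {3} -> pi (id 5, lvl 1), beta (id 7, lvl 1).
Iteration 2: rows with parent_id in {5,7} -> xi (id 6, lvl 2), delta (id 11, lvl 2).
Iteration 3: lvl < 2 fails for all current rows; recursion stops.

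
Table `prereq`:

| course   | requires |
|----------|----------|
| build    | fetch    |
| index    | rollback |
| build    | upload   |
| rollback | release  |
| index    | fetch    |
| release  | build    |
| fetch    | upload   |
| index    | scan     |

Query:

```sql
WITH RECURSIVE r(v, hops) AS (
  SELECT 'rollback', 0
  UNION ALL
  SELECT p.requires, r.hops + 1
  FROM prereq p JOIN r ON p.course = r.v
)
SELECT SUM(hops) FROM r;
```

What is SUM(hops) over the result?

13

Base: (rollback, hops=0).
Iteration 1: edges from {rollback} -> (release, hops=1).
Iteration 2: edges from {release} -> (build, hops=2).
Iteration 3: edges from {build} -> (fetch, hops=3), (upload, hops=3).
Iteration 4: edges from {fetch,upload} -> (upload, hops=4).
Iteration 5: no outgoing edges from {upload}; recursion stops.
SUM(hops) = 0 + 1 + 2 + 3 + 3 + 4 = 13.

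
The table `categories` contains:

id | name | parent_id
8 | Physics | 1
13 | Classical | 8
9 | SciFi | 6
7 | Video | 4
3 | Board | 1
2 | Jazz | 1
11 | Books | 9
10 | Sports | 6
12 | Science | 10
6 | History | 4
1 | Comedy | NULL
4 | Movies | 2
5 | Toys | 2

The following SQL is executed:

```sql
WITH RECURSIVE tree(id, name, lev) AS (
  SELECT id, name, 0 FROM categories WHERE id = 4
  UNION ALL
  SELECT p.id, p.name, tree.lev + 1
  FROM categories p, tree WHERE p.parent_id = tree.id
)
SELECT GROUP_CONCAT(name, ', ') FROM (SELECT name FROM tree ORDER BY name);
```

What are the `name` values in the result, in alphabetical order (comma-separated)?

Books, History, Movies, SciFi, Science, Sports, Video

Base: id=4 (Movies) at lev 0.
Iteration 1: rows with parent_id in {4} -> History (id 6, lev 1), Video (id 7, lev 1).
Iteration 2: rows with parent_id in {6,7} -> SciFi (id 9, lev 2), Sports (id 10, lev 2).
Iteration 3: rows with parent_id in {9,10} -> Books (id 11, lev 3), Science (id 12, lev 3).
Iteration 4: no rows with parent_id in {11,12}; recursion stops.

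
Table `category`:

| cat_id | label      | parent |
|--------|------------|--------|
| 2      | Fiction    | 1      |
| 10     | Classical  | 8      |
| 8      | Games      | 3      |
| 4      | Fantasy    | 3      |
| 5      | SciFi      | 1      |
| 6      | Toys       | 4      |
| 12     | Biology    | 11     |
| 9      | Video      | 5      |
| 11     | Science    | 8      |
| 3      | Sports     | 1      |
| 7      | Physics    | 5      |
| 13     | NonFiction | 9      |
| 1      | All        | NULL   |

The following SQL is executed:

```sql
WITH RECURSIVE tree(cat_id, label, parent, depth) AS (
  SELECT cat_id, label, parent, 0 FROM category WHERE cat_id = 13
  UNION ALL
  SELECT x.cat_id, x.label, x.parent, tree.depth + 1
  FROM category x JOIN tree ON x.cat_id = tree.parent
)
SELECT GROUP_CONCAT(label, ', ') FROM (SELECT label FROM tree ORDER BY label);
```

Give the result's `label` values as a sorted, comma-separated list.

Base: cat_id=13 (NonFiction), parent=9, depth 0.
Iteration 1: join on cat_id=9 -> Video (id 9, parent=5, depth 1).
Iteration 2: join on cat_id=5 -> SciFi (id 5, parent=1, depth 2).
Iteration 3: join on cat_id=1 -> All (id 1, parent=NULL, depth 3).
Iteration 4: parent is NULL; no match; recursion stops.

All, NonFiction, SciFi, Video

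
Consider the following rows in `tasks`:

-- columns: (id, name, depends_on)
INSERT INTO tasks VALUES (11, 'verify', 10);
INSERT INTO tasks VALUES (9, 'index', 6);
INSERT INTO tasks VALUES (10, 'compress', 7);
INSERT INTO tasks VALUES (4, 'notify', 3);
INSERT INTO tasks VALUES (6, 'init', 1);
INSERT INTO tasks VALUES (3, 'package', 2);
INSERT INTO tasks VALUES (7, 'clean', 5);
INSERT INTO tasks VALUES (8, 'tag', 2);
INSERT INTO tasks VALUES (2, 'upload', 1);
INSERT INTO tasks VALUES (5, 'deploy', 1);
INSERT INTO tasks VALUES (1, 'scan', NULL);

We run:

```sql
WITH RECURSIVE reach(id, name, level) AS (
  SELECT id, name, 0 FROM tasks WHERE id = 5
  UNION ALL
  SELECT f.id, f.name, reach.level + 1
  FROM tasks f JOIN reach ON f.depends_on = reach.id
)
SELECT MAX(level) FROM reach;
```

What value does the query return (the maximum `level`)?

Base: id=5 (deploy) at level 0.
Iteration 1: rows with depends_on in {5} -> clean (id 7, level 1).
Iteration 2: rows with depends_on in {7} -> compress (id 10, level 2).
Iteration 3: rows with depends_on in {10} -> verify (id 11, level 3).
Iteration 4: no rows with depends_on in {11}; recursion stops.
level values: 0, 1, 2, 3; the maximum is 3.

3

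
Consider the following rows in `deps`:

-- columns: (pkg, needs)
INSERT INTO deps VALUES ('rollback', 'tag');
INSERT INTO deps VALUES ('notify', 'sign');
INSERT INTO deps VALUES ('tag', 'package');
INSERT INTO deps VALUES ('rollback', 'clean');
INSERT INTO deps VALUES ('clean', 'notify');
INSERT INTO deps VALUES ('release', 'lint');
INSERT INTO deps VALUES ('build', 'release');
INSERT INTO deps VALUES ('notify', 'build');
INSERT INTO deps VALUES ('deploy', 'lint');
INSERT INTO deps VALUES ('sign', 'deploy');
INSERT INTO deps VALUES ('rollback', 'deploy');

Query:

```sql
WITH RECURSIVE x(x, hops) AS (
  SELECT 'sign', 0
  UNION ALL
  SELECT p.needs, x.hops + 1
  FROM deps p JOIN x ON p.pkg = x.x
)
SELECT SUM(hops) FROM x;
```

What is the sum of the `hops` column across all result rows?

3

Base: (sign, hops=0).
Iteration 1: edges from {sign} -> (deploy, hops=1).
Iteration 2: edges from {deploy} -> (lint, hops=2).
Iteration 3: no outgoing edges from {lint}; recursion stops.
SUM(hops) = 0 + 1 + 2 = 3.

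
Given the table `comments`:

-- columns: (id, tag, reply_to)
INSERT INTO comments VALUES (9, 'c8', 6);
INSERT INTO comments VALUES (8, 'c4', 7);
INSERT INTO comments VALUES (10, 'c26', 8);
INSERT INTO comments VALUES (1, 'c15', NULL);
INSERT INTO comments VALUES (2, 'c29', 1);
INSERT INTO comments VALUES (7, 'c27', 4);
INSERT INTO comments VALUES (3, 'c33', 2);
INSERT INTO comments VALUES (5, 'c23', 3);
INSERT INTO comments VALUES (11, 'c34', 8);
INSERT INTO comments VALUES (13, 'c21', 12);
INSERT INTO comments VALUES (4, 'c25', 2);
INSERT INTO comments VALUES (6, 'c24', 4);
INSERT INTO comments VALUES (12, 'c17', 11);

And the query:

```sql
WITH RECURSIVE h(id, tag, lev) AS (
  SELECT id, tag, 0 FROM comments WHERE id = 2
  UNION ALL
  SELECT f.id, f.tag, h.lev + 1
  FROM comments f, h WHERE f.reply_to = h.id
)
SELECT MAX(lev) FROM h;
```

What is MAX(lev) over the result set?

6

Base: id=2 (c29) at lev 0.
Iteration 1: rows with reply_to in {2} -> c33 (id 3, lev 1), c25 (id 4, lev 1).
Iteration 2: rows with reply_to in {3,4} -> c23 (id 5, lev 2), c24 (id 6, lev 2), c27 (id 7, lev 2).
Iteration 3: rows with reply_to in {5,6,7} -> c4 (id 8, lev 3), c8 (id 9, lev 3).
Iteration 4: rows with reply_to in {8,9} -> c26 (id 10, lev 4), c34 (id 11, lev 4).
Iteration 5: rows with reply_to in {10,11} -> c17 (id 12, lev 5).
Iteration 6: rows with reply_to in {12} -> c21 (id 13, lev 6).
Iteration 7: no rows with reply_to in {13}; recursion stops.
lev values: 0, 1, 1, 2, 2, 2, 3, 3, 4, 4, 5, 6; the maximum is 6.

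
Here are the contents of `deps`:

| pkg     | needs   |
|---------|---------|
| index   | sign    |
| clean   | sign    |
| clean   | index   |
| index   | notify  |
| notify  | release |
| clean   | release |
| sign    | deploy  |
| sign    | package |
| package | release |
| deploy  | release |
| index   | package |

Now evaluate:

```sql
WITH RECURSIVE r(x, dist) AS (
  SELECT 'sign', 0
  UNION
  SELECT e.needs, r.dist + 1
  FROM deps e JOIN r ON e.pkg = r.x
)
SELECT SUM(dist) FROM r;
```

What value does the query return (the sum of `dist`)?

Base: (sign, dist=0).
Iteration 1: edges from {sign} -> (deploy, dist=1), (package, dist=1).
Iteration 2: edges from {deploy,package} -> (release, dist=2). [UNION drops 1 duplicate row(s)]
Iteration 3: no outgoing edges from {release}; recursion stops.
SUM(dist) = 0 + 1 + 1 + 2 = 4.

4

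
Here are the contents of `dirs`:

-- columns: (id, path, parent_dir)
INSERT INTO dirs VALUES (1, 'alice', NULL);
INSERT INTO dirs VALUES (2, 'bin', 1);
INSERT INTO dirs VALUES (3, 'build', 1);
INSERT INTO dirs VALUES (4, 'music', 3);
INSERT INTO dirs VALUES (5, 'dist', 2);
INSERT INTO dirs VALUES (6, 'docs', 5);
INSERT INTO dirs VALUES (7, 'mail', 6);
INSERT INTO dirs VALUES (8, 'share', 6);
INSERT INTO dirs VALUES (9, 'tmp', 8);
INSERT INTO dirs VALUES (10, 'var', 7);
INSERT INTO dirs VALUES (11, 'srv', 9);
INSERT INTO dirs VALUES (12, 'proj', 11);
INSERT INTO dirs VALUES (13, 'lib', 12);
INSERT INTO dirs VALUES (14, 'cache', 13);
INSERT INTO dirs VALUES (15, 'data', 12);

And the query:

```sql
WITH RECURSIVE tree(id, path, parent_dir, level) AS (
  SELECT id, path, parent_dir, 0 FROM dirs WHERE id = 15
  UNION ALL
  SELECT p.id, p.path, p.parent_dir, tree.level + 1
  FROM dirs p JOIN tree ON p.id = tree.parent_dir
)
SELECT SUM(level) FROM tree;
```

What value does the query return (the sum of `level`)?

36

Base: id=15 (data), parent_dir=12, level 0.
Iteration 1: join on id=12 -> proj (id 12, parent_dir=11, level 1).
Iteration 2: join on id=11 -> srv (id 11, parent_dir=9, level 2).
Iteration 3: join on id=9 -> tmp (id 9, parent_dir=8, level 3).
Iteration 4: join on id=8 -> share (id 8, parent_dir=6, level 4).
Iteration 5: join on id=6 -> docs (id 6, parent_dir=5, level 5).
Iteration 6: join on id=5 -> dist (id 5, parent_dir=2, level 6).
Iteration 7: join on id=2 -> bin (id 2, parent_dir=1, level 7).
Iteration 8: join on id=1 -> alice (id 1, parent_dir=NULL, level 8).
Iteration 9: parent_dir is NULL; no match; recursion stops.
SUM(level) = 0 + 1 + 2 + 3 + 4 + 5 + 6 + 7 + 8 = 36.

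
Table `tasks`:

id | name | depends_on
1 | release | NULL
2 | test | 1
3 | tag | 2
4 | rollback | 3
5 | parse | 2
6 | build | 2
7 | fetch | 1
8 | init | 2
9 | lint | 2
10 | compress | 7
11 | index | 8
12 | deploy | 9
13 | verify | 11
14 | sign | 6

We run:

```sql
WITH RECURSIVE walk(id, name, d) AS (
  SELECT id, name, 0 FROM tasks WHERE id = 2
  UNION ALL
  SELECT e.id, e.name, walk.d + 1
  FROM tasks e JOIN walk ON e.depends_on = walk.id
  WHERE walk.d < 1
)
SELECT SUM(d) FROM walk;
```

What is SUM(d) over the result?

5

Base: id=2 (test) at d 0.
Iteration 1: rows with depends_on in {2} -> tag (id 3, d 1), parse (id 5, d 1), build (id 6, d 1), init (id 8, d 1), lint (id 9, d 1).
Iteration 2: d < 1 fails for all current rows; recursion stops.
SUM(d) = 0 + 1 + 1 + 1 + 1 + 1 = 5.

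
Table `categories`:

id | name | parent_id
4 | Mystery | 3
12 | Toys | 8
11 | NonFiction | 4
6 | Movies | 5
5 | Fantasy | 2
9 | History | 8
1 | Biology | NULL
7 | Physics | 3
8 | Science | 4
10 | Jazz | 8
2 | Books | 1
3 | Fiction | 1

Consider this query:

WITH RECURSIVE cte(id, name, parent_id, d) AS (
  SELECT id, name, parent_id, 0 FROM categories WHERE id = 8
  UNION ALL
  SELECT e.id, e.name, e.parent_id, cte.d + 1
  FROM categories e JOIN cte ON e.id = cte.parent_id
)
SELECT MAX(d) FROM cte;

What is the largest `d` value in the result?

Base: id=8 (Science), parent_id=4, d 0.
Iteration 1: join on id=4 -> Mystery (id 4, parent_id=3, d 1).
Iteration 2: join on id=3 -> Fiction (id 3, parent_id=1, d 2).
Iteration 3: join on id=1 -> Biology (id 1, parent_id=NULL, d 3).
Iteration 4: parent_id is NULL; no match; recursion stops.
d values: 0, 1, 2, 3; the maximum is 3.

3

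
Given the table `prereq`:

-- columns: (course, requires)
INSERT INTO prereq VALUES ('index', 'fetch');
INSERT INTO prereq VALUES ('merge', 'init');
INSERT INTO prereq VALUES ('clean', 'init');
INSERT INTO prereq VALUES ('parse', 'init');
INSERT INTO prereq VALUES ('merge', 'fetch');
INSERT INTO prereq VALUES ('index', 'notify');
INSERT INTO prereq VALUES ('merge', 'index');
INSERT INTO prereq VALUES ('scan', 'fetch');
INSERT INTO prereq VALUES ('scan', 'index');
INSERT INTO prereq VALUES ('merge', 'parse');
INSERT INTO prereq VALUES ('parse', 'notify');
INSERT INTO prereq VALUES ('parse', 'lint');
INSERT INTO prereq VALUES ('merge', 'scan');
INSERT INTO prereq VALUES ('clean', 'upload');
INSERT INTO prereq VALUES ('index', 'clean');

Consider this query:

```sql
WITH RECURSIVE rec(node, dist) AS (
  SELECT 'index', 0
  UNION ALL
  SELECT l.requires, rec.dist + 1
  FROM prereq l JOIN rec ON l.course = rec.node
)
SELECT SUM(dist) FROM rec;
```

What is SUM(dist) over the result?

7

Base: (index, dist=0).
Iteration 1: edges from {index} -> (clean, dist=1), (fetch, dist=1), (notify, dist=1).
Iteration 2: edges from {clean,fetch,notify} -> (init, dist=2), (upload, dist=2).
Iteration 3: no outgoing edges from {init,upload}; recursion stops.
SUM(dist) = 0 + 1 + 1 + 1 + 2 + 2 = 7.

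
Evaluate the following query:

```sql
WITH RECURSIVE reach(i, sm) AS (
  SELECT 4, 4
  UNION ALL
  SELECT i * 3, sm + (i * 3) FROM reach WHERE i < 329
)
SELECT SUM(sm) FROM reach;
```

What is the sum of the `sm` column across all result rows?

2172

Base: i=4, sm=4.
Iteration 1: 4 < 329 holds -> i = 4 * 3 = 12, sm = 4 + 12 = 16.
Iteration 2: 12 < 329 holds -> i = 12 * 3 = 36, sm = 16 + 36 = 52.
Iteration 3: 36 < 329 holds -> i = 36 * 3 = 108, sm = 52 + 108 = 160.
Iteration 4: 108 < 329 holds -> i = 108 * 3 = 324, sm = 160 + 324 = 484.
Iteration 5: 324 < 329 holds -> i = 324 * 3 = 972, sm = 484 + 972 = 1456.
Iteration 6: 972 < 329 fails; recursion stops.
SUM(sm) = 4 + 16 + 52 + 160 + 484 + 1456 = 2172.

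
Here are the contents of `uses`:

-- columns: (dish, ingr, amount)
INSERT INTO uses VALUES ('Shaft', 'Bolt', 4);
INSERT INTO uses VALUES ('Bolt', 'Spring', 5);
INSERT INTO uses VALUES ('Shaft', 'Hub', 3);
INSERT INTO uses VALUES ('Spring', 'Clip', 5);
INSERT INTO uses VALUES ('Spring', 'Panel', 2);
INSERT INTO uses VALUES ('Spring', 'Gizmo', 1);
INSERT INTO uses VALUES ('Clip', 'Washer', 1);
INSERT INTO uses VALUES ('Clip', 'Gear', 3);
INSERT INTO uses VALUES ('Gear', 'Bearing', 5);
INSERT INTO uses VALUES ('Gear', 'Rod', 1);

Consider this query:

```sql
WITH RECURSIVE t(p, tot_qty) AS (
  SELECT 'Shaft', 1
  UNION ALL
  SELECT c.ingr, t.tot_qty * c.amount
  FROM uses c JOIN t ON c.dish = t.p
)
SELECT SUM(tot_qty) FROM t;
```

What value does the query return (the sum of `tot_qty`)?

Base: (Shaft, tot_qty=1).
Iteration 1: components of {Shaft} -> Bolt = 1*4 = 4, Hub = 1*3 = 3.
Iteration 2: components of {Bolt,Hub} -> Spring = 4*5 = 20.
Iteration 3: components of {Spring} -> Clip = 20*5 = 100, Gizmo = 20*1 = 20, Panel = 20*2 = 40.
Iteration 4: components of {Clip,Gizmo,Panel} -> Gear = 100*3 = 300, Washer = 100*1 = 100.
Iteration 5: components of {Gear,Washer} -> Bearing = 300*5 = 1500, Rod = 300*1 = 300.
Iteration 6: no further components; recursion stops.
SUM(tot_qty) = 1 + 4 + 3 + 20 + 100 + 40 + 20 + 100 + 300 + 1500 + 300 = 2388.

2388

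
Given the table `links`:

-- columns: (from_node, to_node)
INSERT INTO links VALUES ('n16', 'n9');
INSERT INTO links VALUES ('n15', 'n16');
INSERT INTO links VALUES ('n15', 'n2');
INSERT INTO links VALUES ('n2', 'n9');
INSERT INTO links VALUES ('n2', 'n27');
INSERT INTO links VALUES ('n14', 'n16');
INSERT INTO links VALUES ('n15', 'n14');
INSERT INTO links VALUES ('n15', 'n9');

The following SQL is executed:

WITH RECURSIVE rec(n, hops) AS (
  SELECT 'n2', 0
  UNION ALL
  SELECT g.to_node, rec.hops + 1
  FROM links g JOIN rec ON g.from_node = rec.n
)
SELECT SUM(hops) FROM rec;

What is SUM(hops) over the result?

Base: (n2, hops=0).
Iteration 1: edges from {n2} -> (n27, hops=1), (n9, hops=1).
Iteration 2: no outgoing edges from {n27,n9}; recursion stops.
SUM(hops) = 0 + 1 + 1 = 2.

2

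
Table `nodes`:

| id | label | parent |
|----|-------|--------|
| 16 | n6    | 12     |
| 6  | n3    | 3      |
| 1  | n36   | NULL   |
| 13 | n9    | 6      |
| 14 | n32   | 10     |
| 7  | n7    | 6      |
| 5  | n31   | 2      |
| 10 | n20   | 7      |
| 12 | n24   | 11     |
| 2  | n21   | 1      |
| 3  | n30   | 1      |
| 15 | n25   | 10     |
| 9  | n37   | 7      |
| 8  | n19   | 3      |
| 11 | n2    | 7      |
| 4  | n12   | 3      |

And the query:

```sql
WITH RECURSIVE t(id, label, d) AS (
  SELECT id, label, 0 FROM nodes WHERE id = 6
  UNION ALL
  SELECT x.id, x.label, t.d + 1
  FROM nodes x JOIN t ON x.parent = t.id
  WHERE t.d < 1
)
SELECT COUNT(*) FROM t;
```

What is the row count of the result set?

Base: id=6 (n3) at d 0.
Iteration 1: rows with parent in {6} -> n7 (id 7, d 1), n9 (id 13, d 1).
Iteration 2: d < 1 fails for all current rows; recursion stops.
Total rows emitted: 3.

3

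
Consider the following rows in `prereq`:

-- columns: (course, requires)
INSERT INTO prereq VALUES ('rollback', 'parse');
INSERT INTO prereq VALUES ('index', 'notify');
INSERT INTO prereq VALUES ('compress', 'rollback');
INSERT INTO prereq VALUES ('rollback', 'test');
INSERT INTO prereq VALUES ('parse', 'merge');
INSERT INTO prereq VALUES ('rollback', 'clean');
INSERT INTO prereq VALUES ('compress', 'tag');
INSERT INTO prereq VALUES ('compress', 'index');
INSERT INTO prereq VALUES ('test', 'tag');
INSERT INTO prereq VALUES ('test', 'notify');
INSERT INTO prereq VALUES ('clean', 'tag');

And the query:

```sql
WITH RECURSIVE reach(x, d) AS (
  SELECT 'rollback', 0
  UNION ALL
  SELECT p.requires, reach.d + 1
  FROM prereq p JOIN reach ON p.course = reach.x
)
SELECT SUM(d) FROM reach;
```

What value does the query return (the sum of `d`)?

Base: (rollback, d=0).
Iteration 1: edges from {rollback} -> (clean, d=1), (parse, d=1), (test, d=1).
Iteration 2: edges from {clean,parse,test} -> (merge, d=2), (notify, d=2), (tag, d=2) x2. [UNION ALL keeps all 4 new rows, including repeats]
Iteration 3: no outgoing edges from {merge,notify,tag}; recursion stops.
SUM(d) = 0 + 1 + 1 + 1 + 2 + 2 + 2 + 2 = 11.

11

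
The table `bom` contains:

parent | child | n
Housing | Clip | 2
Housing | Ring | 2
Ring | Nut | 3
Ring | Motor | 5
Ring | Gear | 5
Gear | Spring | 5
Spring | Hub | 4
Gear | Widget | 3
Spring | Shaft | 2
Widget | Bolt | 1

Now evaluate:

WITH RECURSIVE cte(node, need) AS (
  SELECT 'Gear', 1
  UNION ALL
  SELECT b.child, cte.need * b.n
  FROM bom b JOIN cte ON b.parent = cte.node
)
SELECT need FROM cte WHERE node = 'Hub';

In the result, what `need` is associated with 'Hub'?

Base: (Gear, need=1).
Iteration 1: components of {Gear} -> Spring = 1*5 = 5, Widget = 1*3 = 3.
Iteration 2: components of {Spring,Widget} -> Bolt = 3*1 = 3, Hub = 5*4 = 20, Shaft = 5*2 = 10.
Iteration 3: no further components; recursion stops.

20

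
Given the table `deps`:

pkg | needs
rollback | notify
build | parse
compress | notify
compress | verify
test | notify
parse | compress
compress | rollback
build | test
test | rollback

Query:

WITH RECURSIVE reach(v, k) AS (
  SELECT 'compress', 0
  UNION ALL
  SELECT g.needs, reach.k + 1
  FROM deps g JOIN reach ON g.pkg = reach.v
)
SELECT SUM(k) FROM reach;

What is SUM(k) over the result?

Base: (compress, k=0).
Iteration 1: edges from {compress} -> (notify, k=1), (rollback, k=1), (verify, k=1).
Iteration 2: edges from {notify,rollback,verify} -> (notify, k=2).
Iteration 3: no outgoing edges from {notify}; recursion stops.
SUM(k) = 0 + 1 + 1 + 1 + 2 = 5.

5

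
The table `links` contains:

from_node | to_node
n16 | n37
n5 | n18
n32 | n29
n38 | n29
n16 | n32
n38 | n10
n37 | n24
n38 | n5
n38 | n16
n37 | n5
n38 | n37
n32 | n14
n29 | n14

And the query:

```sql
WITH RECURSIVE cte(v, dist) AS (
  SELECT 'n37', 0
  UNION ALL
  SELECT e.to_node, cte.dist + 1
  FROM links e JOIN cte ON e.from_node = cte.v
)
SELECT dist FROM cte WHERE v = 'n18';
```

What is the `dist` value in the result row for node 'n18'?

2

Base: (n37, dist=0).
Iteration 1: edges from {n37} -> (n24, dist=1), (n5, dist=1).
Iteration 2: edges from {n24,n5} -> (n18, dist=2).
Iteration 3: no outgoing edges from {n18}; recursion stops.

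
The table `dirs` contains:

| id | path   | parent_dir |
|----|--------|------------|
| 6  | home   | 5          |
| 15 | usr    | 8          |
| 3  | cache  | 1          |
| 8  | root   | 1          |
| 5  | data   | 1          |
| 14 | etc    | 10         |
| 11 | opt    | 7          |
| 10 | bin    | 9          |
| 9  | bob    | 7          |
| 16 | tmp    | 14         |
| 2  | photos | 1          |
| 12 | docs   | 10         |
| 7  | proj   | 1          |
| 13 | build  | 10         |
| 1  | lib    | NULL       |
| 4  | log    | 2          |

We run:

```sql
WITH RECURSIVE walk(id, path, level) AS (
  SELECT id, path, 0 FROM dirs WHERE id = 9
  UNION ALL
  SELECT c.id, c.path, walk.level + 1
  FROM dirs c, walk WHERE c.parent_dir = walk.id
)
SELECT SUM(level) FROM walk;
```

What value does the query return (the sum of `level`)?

Base: id=9 (bob) at level 0.
Iteration 1: rows with parent_dir in {9} -> bin (id 10, level 1).
Iteration 2: rows with parent_dir in {10} -> docs (id 12, level 2), build (id 13, level 2), etc (id 14, level 2).
Iteration 3: rows with parent_dir in {12,13,14} -> tmp (id 16, level 3).
Iteration 4: no rows with parent_dir in {16}; recursion stops.
SUM(level) = 0 + 1 + 2 + 2 + 2 + 3 = 10.

10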